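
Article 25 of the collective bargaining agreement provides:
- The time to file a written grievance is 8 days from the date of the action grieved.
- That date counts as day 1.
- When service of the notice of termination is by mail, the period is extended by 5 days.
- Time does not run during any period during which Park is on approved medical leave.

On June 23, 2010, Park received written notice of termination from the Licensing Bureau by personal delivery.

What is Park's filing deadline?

June 30, 2010

Counting June 23, 2010 as day 1, day 8 is June 30, 2010.
Service was not by mail, so no mail extension applies.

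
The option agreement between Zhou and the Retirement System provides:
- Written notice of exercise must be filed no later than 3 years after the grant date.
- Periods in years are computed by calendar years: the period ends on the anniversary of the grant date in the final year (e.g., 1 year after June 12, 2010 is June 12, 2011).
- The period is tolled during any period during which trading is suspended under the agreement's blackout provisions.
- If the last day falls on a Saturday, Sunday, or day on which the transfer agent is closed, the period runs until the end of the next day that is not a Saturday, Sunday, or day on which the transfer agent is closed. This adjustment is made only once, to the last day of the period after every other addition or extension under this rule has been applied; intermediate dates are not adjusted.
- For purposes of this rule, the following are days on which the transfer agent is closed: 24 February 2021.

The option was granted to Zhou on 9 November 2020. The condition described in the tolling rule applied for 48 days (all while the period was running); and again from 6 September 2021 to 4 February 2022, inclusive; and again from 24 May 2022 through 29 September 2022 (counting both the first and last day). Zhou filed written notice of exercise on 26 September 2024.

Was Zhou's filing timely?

Yes

3 years after 9 November 2020 is November 9, 2023.
Tolling adds 48 days: November 9, 2023 + 48 days = December 27, 2023.
From September 6, 2021 through February 4, 2022 inclusive is 152 days; tolling adds 152 days: December 27, 2023 + 152 days = May 27, 2024.
From May 24, 2022 through September 29, 2022 inclusive is 129 days; tolling adds 129 days: May 27, 2024 + 129 days = October 3, 2024.
October 3, 2024 is a Thursday and not a day on which the transfer agent is closed, so no extension applies.
The deadline is October 3, 2024; the filing on September 26, 2024 is on or before that date.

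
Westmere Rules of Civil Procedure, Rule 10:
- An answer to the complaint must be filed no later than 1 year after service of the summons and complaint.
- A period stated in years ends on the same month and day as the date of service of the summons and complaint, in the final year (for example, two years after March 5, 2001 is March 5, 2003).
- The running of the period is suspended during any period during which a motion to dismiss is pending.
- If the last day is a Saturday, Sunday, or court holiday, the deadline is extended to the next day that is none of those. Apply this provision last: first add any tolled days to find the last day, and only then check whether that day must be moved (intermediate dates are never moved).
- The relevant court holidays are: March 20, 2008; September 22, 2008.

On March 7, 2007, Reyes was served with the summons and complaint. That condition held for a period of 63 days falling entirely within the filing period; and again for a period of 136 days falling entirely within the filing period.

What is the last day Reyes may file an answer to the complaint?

1 year after March 7, 2007 is March 7, 2008.
Tolling adds 63 days: March 7, 2008 + 63 days = May 9, 2008.
Tolling adds 136 days: May 9, 2008 + 136 days = September 22, 2008.
September 22, 2008 is a listed holiday. The next qualifying day is September 23, 2008.

September 23, 2008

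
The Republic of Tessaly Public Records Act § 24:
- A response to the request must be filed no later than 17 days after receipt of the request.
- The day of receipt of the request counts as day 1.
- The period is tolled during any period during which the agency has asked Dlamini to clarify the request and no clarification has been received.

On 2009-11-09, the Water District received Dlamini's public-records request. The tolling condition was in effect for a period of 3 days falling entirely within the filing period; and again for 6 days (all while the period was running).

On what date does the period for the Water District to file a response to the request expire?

December 4, 2009

Counting 2009-11-09 as day 1, day 17 is November 25, 2009.
Tolling adds 3 days: November 25, 2009 + 3 days = November 28, 2009.
Tolling adds 6 days: November 28, 2009 + 6 days = December 4, 2009.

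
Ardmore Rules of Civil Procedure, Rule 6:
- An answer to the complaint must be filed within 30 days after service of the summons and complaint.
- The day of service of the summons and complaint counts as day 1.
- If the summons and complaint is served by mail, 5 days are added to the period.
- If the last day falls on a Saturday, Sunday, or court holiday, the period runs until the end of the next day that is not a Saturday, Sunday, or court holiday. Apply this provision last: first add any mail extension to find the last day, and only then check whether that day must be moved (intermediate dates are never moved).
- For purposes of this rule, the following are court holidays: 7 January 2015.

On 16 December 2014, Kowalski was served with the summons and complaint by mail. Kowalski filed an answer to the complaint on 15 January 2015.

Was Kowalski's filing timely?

Yes

Counting 16 December 2014 as day 1, day 30 is January 14, 2015.
Service was by mail, adding 5 days: January 14, 2015 + 5 days = January 19, 2015.
January 19, 2015 is a Monday and not a court holiday, so no extension applies.
The deadline is January 19, 2015; the filing on January 15, 2015 is on or before that date.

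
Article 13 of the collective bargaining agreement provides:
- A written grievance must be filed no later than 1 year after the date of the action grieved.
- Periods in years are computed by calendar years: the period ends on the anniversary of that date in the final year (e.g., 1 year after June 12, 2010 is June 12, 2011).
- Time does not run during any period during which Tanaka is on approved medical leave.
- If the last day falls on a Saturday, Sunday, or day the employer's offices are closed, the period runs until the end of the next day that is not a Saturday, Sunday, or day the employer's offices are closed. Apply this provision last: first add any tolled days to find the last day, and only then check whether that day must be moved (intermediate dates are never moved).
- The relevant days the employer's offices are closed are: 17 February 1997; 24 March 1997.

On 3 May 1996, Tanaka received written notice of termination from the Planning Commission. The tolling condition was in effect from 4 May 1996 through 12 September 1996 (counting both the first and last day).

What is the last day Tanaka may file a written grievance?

1 year after 3 May 1996 is May 3, 1997.
From May 4, 1996 through September 12, 1996 inclusive is 132 days; tolling adds 132 days: May 3, 1997 + 132 days = September 12, 1997.
September 12, 1997 is a Friday and not a day the employer's offices are closed, so no extension applies.

September 12, 1997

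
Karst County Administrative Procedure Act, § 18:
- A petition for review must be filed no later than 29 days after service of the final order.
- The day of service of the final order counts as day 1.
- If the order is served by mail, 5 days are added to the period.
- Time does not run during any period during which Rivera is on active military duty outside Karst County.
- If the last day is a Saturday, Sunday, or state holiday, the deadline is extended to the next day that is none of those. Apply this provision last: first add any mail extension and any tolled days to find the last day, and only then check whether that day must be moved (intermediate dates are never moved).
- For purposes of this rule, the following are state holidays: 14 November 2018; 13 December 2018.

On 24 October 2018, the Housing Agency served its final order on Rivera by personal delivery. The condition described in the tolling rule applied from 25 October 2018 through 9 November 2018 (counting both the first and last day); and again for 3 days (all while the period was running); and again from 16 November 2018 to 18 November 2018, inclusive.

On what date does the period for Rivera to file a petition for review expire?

December 14, 2018

Counting 24 October 2018 as day 1, day 29 is November 21, 2018.
Service was not by mail, so no mail extension applies.
From October 25, 2018 through November 9, 2018 inclusive is 16 days; tolling adds 16 days: November 21, 2018 + 16 days = December 7, 2018.
Tolling adds 3 days: December 7, 2018 + 3 days = December 10, 2018.
From November 16, 2018 through November 18, 2018 inclusive is 3 days; tolling adds 3 days: December 10, 2018 + 3 days = December 13, 2018.
December 13, 2018 is a listed holiday. The next qualifying day is December 14, 2018.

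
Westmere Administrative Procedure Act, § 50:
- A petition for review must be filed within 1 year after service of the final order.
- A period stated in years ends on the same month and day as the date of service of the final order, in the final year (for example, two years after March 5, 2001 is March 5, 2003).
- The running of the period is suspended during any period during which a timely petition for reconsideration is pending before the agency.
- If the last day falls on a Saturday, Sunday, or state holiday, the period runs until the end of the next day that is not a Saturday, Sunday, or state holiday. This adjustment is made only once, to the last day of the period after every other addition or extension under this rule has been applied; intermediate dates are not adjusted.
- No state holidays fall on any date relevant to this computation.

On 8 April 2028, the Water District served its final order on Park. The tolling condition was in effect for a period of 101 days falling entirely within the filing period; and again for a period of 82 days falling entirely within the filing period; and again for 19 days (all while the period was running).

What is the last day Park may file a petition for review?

October 29, 2029

1 year after 8 April 2028 is April 8, 2029.
Tolling adds 101 days: April 8, 2029 + 101 days = July 18, 2029.
Tolling adds 82 days: July 18, 2029 + 82 days = October 8, 2029.
Tolling adds 19 days: October 8, 2029 + 19 days = October 27, 2029.
October 27, 2029 is Saturday; October 28, 2029 is Sunday. The next qualifying day is October 29, 2029.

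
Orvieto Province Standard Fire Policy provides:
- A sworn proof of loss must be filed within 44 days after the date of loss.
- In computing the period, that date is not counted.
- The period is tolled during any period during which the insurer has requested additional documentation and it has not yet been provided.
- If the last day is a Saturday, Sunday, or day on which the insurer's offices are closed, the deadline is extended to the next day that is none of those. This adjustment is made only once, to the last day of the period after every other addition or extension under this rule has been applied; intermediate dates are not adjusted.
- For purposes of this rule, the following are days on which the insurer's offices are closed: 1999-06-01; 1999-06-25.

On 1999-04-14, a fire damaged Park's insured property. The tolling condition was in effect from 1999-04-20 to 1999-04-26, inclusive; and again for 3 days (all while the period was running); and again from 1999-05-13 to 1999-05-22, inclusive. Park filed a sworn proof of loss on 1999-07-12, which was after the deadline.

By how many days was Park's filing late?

25 days

44 days after 1999-04-14 is May 28, 1999.
From April 20, 1999 through April 26, 1999 inclusive is 7 days; tolling adds 7 days: May 28, 1999 + 7 days = June 4, 1999.
Tolling adds 3 days: June 4, 1999 + 3 days = June 7, 1999.
From May 13, 1999 through May 22, 1999 inclusive is 10 days; tolling adds 10 days: June 7, 1999 + 10 days = June 17, 1999.
June 17, 1999 is a Thursday and not a day on which the insurer's offices are closed, so no extension applies.
The deadline is June 17, 1999; from June 17, 1999 to July 12, 1999 is 25 days.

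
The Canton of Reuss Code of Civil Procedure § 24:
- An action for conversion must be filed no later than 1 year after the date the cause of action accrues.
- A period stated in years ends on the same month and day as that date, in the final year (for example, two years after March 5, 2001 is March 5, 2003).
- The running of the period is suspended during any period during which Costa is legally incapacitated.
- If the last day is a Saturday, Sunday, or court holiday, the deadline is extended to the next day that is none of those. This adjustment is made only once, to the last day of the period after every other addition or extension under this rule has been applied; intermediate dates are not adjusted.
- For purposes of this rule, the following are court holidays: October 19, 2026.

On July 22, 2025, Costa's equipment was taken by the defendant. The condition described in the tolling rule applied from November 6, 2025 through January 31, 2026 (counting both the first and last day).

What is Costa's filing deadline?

October 20, 2026

1 year after July 22, 2025 is July 22, 2026.
From November 6, 2025 through January 31, 2026 inclusive is 87 days; tolling adds 87 days: July 22, 2026 + 87 days = October 17, 2026.
October 17, 2026 is Saturday; October 18, 2026 is Sunday; October 19, 2026 is a listed holiday. The next qualifying day is October 20, 2026.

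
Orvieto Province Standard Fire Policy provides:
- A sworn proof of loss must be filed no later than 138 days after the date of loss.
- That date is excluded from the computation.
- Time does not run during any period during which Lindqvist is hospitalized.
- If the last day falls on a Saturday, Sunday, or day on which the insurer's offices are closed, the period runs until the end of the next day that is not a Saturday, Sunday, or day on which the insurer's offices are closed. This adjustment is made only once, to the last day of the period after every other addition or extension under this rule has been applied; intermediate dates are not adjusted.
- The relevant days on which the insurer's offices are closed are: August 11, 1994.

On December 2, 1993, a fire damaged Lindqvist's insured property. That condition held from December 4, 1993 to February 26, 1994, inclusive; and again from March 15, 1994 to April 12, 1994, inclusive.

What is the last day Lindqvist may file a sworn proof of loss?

138 days after December 2, 1993 is April 19, 1994.
From December 4, 1993 through February 26, 1994 inclusive is 85 days; tolling adds 85 days: April 19, 1994 + 85 days = July 13, 1994.
From March 15, 1994 through April 12, 1994 inclusive is 29 days; tolling adds 29 days: July 13, 1994 + 29 days = August 11, 1994.
August 11, 1994 is a listed holiday. The next qualifying day is August 12, 1994.

August 12, 1994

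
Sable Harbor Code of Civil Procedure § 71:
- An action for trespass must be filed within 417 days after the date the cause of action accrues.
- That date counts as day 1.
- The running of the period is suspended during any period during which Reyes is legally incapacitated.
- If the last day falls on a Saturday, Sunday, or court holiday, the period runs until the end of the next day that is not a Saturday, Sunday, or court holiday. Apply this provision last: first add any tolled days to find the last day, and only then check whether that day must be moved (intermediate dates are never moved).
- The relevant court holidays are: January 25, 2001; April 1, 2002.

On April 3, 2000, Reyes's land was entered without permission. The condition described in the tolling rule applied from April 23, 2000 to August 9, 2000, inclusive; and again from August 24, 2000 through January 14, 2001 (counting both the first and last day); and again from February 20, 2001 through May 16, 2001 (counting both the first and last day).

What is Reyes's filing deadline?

April 29, 2002

Counting April 3, 2000 as day 1, day 417 is May 24, 2001.
From April 23, 2000 through August 9, 2000 inclusive is 109 days; tolling adds 109 days: May 24, 2001 + 109 days = September 10, 2001.
From August 24, 2000 through January 14, 2001 inclusive is 144 days; tolling adds 144 days: September 10, 2001 + 144 days = February 1, 2002.
From February 20, 2001 through May 16, 2001 inclusive is 86 days; tolling adds 86 days: February 1, 2002 + 86 days = April 28, 2002.
April 28, 2002 is Sunday. The next qualifying day is April 29, 2002.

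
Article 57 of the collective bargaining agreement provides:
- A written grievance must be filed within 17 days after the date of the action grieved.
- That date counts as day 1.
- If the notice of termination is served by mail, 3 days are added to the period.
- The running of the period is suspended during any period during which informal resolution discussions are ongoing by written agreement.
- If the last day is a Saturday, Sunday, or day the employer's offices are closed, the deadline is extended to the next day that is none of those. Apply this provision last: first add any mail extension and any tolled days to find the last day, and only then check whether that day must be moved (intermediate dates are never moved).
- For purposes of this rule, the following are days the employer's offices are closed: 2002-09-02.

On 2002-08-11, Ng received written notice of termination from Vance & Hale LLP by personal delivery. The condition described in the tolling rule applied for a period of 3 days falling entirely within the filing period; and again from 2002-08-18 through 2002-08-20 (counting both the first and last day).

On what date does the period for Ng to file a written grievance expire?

Counting 2002-08-11 as day 1, day 17 is August 27, 2002.
Service was not by mail, so no mail extension applies.
Tolling adds 3 days: August 27, 2002 + 3 days = August 30, 2002.
From August 18, 2002 through August 20, 2002 inclusive is 3 days; tolling adds 3 days: August 30, 2002 + 3 days = September 2, 2002.
September 2, 2002 is a listed holiday. The next qualifying day is September 3, 2002.

September 3, 2002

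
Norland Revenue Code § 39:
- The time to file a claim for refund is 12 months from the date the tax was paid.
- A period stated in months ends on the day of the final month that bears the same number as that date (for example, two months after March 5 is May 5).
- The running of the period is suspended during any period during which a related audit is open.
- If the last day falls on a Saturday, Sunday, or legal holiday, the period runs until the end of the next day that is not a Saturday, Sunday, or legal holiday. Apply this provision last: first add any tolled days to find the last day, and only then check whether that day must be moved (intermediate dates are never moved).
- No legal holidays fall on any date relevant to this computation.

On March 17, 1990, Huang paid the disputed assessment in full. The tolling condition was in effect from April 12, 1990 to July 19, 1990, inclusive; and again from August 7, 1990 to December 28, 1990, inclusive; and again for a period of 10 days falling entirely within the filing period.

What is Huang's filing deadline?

12 months after March 17, 1990 is March 17, 1991.
From April 12, 1990 through July 19, 1990 inclusive is 99 days; tolling adds 99 days: March 17, 1991 + 99 days = June 24, 1991.
From August 7, 1990 through December 28, 1990 inclusive is 144 days; tolling adds 144 days: June 24, 1991 + 144 days = November 15, 1991.
Tolling adds 10 days: November 15, 1991 + 10 days = November 25, 1991.
November 25, 1991 is a Monday and not a legal holiday, so no extension applies.

November 25, 1991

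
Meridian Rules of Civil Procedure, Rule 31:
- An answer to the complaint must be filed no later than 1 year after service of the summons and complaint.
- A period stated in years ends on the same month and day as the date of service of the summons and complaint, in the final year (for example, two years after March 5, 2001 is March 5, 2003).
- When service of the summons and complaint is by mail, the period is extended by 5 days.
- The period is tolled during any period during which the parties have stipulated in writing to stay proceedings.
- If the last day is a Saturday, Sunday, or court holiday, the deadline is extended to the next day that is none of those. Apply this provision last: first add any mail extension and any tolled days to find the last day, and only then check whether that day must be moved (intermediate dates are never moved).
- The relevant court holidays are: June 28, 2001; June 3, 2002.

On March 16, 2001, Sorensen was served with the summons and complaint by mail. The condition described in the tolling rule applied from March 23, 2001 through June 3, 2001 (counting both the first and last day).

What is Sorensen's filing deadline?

1 year after March 16, 2001 is March 16, 2002.
Service was by mail, adding 5 days: March 16, 2002 + 5 days = March 21, 2002.
From March 23, 2001 through June 3, 2001 inclusive is 73 days; tolling adds 73 days: March 21, 2002 + 73 days = June 2, 2002.
June 2, 2002 is Sunday; June 3, 2002 is a listed holiday. The next qualifying day is June 4, 2002.

June 4, 2002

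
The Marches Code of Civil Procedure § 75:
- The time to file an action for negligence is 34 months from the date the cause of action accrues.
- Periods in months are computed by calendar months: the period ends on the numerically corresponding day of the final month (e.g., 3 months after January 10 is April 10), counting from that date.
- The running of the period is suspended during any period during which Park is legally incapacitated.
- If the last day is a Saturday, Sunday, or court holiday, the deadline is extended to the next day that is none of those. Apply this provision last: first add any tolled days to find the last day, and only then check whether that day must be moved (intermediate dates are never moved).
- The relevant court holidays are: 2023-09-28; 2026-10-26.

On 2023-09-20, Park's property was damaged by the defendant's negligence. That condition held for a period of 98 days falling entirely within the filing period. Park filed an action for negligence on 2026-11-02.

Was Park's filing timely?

34 months after 2023-09-20 is July 20, 2026.
Tolling adds 98 days: July 20, 2026 + 98 days = October 26, 2026.
October 26, 2026 is a listed holiday. The next qualifying day is October 27, 2026.
The deadline is October 27, 2026; the filing on November 2, 2026 is after that date.

No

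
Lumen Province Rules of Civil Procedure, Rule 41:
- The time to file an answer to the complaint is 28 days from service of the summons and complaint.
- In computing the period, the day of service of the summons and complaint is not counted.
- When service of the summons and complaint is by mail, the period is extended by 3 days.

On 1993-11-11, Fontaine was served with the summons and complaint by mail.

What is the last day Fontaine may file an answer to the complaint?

December 12, 1993

28 days after 1993-11-11 is December 9, 1993.
Service was by mail, adding 3 days: December 9, 1993 + 3 days = December 12, 1993.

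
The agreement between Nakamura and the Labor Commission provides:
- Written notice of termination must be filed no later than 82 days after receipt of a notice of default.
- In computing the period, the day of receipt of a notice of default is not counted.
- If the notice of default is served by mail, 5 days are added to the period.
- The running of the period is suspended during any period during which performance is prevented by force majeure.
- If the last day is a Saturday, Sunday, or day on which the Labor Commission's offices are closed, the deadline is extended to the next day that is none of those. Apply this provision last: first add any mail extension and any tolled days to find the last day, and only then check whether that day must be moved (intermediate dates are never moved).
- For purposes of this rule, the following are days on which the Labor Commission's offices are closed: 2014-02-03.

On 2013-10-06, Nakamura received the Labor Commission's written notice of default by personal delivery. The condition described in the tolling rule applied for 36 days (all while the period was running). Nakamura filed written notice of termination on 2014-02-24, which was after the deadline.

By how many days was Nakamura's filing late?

82 days after 2013-10-06 is December 27, 2013.
Service was not by mail, so no mail extension applies.
Tolling adds 36 days: December 27, 2013 + 36 days = February 1, 2014.
February 1, 2014 is Saturday; February 2, 2014 is Sunday; February 3, 2014 is a listed holiday. The next qualifying day is February 4, 2014.
The deadline is February 4, 2014; from February 4, 2014 to February 24, 2014 is 20 days.

20 days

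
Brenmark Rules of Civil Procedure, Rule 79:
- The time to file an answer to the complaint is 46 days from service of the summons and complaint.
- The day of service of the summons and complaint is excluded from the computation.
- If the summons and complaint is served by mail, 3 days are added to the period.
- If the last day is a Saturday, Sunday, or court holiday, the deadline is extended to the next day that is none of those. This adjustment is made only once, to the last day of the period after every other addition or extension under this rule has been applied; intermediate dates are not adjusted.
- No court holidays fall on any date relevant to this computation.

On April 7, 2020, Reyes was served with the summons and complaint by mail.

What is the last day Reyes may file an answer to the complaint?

May 26, 2020

46 days after April 7, 2020 is May 23, 2020.
Service was by mail, adding 3 days: May 23, 2020 + 3 days = May 26, 2020.
May 26, 2020 is a Tuesday and not a court holiday, so no extension applies.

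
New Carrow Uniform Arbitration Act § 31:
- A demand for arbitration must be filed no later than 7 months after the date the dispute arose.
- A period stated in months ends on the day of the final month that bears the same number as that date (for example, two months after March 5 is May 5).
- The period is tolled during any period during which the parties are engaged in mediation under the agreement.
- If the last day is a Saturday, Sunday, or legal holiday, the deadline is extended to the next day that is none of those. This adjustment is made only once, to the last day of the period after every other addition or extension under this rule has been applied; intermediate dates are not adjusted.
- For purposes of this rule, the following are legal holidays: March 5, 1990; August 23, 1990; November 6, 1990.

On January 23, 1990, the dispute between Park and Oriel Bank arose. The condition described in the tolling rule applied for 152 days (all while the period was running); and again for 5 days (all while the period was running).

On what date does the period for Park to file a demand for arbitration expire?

7 months after January 23, 1990 is August 23, 1990.
Tolling adds 152 days: August 23, 1990 + 152 days = January 22, 1991.
Tolling adds 5 days: January 22, 1991 + 5 days = January 27, 1991.
January 27, 1991 is Sunday. The next qualifying day is January 28, 1991.

January 28, 1991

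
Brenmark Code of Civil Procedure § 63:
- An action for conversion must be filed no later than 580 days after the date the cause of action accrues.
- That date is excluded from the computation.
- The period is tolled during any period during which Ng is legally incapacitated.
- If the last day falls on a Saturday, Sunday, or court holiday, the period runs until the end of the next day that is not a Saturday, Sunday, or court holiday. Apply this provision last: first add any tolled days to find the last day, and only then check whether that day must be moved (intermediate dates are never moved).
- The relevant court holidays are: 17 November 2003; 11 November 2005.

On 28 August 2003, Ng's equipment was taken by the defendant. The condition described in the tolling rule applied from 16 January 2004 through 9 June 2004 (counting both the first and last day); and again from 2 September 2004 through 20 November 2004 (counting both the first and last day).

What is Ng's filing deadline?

November 14, 2005

580 days after 28 August 2003 is March 30, 2005.
From January 16, 2004 through June 9, 2004 inclusive is 146 days; tolling adds 146 days: March 30, 2005 + 146 days = August 23, 2005.
From September 2, 2004 through November 20, 2004 inclusive is 80 days; tolling adds 80 days: August 23, 2005 + 80 days = November 11, 2005.
November 11, 2005 is a listed holiday; November 12, 2005 is Saturday; November 13, 2005 is Sunday. The next qualifying day is November 14, 2005.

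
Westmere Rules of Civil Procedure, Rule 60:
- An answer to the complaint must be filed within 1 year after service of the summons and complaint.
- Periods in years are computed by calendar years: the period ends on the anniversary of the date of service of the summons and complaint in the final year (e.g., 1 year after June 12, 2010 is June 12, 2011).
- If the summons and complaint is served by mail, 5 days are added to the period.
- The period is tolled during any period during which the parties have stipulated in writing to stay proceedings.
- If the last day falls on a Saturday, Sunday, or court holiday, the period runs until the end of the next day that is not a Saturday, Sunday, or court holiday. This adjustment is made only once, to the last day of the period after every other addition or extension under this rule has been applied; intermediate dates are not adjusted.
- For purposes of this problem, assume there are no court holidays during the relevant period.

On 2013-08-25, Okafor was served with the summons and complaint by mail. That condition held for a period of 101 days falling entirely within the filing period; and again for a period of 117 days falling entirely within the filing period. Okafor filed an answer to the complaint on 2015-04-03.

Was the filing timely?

1 year after 2013-08-25 is August 25, 2014.
Service was by mail, adding 5 days: August 25, 2014 + 5 days = August 30, 2014.
Tolling adds 101 days: August 30, 2014 + 101 days = December 9, 2014.
Tolling adds 117 days: December 9, 2014 + 117 days = April 5, 2015.
April 5, 2015 is Sunday. The next qualifying day is April 6, 2015.
The deadline is April 6, 2015; the filing on April 3, 2015 is on or before that date.

Yes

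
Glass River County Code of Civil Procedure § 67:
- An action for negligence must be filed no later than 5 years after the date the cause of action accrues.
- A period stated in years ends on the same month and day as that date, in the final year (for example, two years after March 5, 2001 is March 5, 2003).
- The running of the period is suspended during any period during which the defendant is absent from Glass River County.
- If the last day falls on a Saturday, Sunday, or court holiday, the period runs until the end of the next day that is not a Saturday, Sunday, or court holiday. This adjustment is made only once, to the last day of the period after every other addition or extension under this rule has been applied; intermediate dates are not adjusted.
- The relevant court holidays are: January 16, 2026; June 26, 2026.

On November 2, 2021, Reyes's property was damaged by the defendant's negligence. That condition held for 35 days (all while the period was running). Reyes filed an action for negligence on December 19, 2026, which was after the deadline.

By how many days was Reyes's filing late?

5 years after November 2, 2021 is November 2, 2026.
Tolling adds 35 days: November 2, 2026 + 35 days = December 7, 2026.
December 7, 2026 is a Monday and not a court holiday, so no extension applies.
The deadline is December 7, 2026; from December 7, 2026 to December 19, 2026 is 12 days.

12 days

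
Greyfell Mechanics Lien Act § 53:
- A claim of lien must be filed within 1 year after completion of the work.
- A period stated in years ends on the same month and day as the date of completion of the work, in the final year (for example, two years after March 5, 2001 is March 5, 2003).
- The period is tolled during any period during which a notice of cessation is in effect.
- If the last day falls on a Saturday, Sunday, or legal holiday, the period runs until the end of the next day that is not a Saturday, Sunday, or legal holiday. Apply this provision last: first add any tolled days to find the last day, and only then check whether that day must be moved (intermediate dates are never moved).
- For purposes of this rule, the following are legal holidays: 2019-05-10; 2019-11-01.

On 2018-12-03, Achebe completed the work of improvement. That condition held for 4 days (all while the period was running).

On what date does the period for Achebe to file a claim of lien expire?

December 9, 2019

1 year after 2018-12-03 is December 3, 2019.
Tolling adds 4 days: December 3, 2019 + 4 days = December 7, 2019.
December 7, 2019 is Saturday; December 8, 2019 is Sunday. The next qualifying day is December 9, 2019.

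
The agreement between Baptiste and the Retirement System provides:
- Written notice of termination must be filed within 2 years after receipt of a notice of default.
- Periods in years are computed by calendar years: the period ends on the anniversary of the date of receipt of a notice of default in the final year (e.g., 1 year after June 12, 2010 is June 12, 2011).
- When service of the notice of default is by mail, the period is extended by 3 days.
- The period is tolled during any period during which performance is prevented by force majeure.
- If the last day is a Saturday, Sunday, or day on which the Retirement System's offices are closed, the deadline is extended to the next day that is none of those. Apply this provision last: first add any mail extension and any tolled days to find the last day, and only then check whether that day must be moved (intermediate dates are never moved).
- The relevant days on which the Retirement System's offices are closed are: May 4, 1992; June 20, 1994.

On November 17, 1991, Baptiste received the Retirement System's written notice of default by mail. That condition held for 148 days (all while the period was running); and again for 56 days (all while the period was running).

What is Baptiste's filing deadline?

2 years after November 17, 1991 is November 17, 1993.
Service was by mail, adding 3 days: November 17, 1993 + 3 days = November 20, 1993.
Tolling adds 148 days: November 20, 1993 + 148 days = April 17, 1994.
Tolling adds 56 days: April 17, 1994 + 56 days = June 12, 1994.
June 12, 1994 is Sunday. The next qualifying day is June 13, 1994.

June 13, 1994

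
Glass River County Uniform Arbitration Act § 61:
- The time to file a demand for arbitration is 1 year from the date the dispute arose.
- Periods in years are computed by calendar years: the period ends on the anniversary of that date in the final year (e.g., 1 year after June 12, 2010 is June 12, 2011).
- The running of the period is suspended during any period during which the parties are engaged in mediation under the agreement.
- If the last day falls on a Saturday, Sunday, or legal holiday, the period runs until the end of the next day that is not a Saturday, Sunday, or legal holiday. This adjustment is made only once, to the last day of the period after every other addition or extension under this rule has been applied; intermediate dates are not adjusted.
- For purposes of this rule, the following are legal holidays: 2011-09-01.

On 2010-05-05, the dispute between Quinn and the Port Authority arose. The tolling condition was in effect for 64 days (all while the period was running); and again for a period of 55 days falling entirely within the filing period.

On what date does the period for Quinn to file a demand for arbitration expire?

September 2, 2011

1 year after 2010-05-05 is May 5, 2011.
Tolling adds 64 days: May 5, 2011 + 64 days = July 8, 2011.
Tolling adds 55 days: July 8, 2011 + 55 days = September 1, 2011.
September 1, 2011 is a listed holiday. The next qualifying day is September 2, 2011.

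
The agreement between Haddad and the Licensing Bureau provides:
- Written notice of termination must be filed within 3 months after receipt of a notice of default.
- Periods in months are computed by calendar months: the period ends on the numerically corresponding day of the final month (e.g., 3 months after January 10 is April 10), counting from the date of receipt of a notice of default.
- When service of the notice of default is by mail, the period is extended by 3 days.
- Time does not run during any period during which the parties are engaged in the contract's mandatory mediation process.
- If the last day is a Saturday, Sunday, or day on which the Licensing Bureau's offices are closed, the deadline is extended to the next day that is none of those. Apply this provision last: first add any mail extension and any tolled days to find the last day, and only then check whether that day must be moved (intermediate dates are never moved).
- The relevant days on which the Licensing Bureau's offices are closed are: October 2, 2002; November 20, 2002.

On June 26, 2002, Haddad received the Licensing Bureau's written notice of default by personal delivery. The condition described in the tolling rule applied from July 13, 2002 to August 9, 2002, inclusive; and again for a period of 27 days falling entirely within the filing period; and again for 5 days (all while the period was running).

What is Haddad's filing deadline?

3 months after June 26, 2002 is September 26, 2002.
Service was not by mail, so no mail extension applies.
From July 13, 2002 through August 9, 2002 inclusive is 28 days; tolling adds 28 days: September 26, 2002 + 28 days = October 24, 2002.
Tolling adds 27 days: October 24, 2002 + 27 days = November 20, 2002.
Tolling adds 5 days: November 20, 2002 + 5 days = November 25, 2002.
November 25, 2002 is a Monday and not a day on which the Licensing Bureau's offices are closed, so no extension applies.

November 25, 2002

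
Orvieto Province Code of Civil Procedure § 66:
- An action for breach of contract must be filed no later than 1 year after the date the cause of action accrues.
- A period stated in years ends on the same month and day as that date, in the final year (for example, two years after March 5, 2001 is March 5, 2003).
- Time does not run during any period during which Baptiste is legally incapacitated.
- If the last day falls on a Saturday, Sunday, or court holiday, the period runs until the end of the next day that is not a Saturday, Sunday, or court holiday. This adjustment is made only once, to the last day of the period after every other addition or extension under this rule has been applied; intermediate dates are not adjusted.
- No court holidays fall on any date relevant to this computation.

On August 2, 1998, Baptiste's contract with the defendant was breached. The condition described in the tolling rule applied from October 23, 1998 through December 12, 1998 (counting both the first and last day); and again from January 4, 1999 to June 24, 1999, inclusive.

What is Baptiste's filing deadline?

March 13, 2000

1 year after August 2, 1998 is August 2, 1999.
From October 23, 1998 through December 12, 1998 inclusive is 51 days; tolling adds 51 days: August 2, 1999 + 51 days = September 22, 1999.
From January 4, 1999 through June 24, 1999 inclusive is 172 days; tolling adds 172 days: September 22, 1999 + 172 days = March 12, 2000.
March 12, 2000 is Sunday. The next qualifying day is March 13, 2000.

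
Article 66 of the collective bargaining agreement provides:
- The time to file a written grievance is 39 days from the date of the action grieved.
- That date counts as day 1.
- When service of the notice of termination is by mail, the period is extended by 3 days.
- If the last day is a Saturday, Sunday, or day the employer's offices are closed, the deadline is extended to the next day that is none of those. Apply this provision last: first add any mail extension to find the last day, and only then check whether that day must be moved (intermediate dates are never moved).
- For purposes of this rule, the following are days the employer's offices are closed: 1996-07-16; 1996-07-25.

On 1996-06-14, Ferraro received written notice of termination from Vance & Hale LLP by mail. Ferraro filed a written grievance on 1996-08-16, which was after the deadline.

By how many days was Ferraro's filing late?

Counting 1996-06-14 as day 1, day 39 is July 22, 1996.
Service was by mail, adding 3 days: July 22, 1996 + 3 days = July 25, 1996.
July 25, 1996 is a listed holiday. The next qualifying day is July 26, 1996.
The deadline is July 26, 1996; from July 26, 1996 to August 16, 1996 is 21 days.

21 days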